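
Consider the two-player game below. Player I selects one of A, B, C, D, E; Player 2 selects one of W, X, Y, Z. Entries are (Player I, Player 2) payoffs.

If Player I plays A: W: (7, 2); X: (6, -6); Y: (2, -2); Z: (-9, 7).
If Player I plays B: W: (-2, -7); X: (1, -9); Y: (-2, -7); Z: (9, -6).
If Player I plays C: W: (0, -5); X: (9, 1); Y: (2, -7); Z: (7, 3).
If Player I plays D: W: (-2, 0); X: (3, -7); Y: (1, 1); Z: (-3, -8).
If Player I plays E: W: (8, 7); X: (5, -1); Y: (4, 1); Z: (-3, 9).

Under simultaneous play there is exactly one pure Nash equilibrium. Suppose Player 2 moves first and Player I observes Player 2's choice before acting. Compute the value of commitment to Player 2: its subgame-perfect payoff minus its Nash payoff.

13

Player I best-responds to each possible Player 2 move:
- W: Player I compares 7, -2, 0, -2, 8 and picks E; Player 2 would get 7.
- X: Player I compares 6, 1, 9, 3, 5 and picks C; Player 2 would get 1.
- Y: Player I compares 2, -2, 2, 1, 4 and picks E; Player 2 would get 1.
- Z: Player I compares -9, 9, 7, -3, -3 and picks B; Player 2 would get -6.
Maximizing over 7, 1, 1, -6, Player 2 chooses W. Subgame-perfect outcome: (E, W) with payoffs (8, 7).
For the simultaneous game, intersect best replies.
Player I's best replies: W→E; X→C; Y→E; Z→B.
Player 2's best replies: A→Z; B→Z; C→Z; D→Y; E→Z.
The unique mutual best reply is (B, Z), giving (9, -6).
Player 2's commitment gain: 7 − -6 = 13.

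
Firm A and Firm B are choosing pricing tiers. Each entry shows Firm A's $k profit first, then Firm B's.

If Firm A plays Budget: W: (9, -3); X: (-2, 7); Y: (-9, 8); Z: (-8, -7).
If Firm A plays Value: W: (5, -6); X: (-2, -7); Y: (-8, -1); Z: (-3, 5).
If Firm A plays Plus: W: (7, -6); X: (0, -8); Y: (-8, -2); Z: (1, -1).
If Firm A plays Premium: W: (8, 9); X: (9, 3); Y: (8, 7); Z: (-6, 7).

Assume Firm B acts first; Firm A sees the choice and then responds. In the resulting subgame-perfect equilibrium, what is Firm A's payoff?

Solve by backward induction (Firm B leads).
- W: BR = Budget, leader payoff -3.
- X: BR = Premium, leader payoff 3.
- Y: BR = Premium, leader payoff 7.
- Z: BR = Plus, leader payoff -1.
Firm B's induced payoffs are -3, 3, 7, -1, so Firm B commits to Y. Subgame-perfect outcome: (Premium, Y) with payoffs (8, 7).

8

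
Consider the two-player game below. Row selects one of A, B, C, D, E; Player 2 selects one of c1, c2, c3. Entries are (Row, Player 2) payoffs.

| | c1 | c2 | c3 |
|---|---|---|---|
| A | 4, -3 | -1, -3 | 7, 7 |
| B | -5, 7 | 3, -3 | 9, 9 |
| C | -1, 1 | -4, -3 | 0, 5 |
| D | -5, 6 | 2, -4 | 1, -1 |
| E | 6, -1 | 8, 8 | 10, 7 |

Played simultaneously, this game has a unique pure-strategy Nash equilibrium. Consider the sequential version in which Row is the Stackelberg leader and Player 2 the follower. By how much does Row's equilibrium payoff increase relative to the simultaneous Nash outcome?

Work backward from Player 2's decision.
- A → Player 2 plays c3 (best of -3, -3, 7); Row gets 7.
- B → Player 2 plays c3 (best of 7, -3, 9); Row gets 9.
- C → Player 2 plays c3 (best of 1, -3, 5); Row gets 0.
- D → Player 2 plays c1 (best of 6, -4, -1); Row gets -5.
- E → Player 2 plays c2 (best of -1, 8, 7); Row gets 8.
Row's induced payoffs are 7, 9, 0, -5, 8, so Row commits to B. Subgame-perfect outcome: (B, c3) with payoffs (9, 9).
Now find the simultaneous Nash equilibrium.
Row's best replies: c1→E; c2→E; c3→E.
Player 2's best replies: A→c3; B→c3; C→c3; D→c1; E→c2.
The unique mutual best reply is (E, c2), giving (8, 8).
Row's commitment gain: 9 − 8 = 1.

1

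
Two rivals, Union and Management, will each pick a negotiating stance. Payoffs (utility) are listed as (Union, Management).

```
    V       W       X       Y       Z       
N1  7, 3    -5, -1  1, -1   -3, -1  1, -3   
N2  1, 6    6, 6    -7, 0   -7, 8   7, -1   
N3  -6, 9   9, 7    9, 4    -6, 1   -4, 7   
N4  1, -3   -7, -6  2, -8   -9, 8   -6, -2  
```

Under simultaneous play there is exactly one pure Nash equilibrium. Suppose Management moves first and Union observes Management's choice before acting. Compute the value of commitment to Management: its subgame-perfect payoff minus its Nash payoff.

Backward induction with Management moving first.
- V: Union compares 7, 1, -6, 1 and picks N1; Management would get 3.
- W: Union compares -5, 6, 9, -7 and picks N3; Management would get 7.
- X: Union compares 1, -7, 9, 2 and picks N3; Management would get 4.
- Y: Union compares -3, -7, -6, -9 and picks N1; Management would get -1.
- Z: Union compares 1, 7, -4, -6 and picks N2; Management would get -1.
Maximizing over 3, 7, 4, -1, -1, Management chooses W. Subgame-perfect outcome: (N3, W) with payoffs (9, 7).
Under simultaneous play:
Union's best replies: V→N1; W→N3; X→N3; Y→N1; Z→N2.
Management's best replies: N1→V; N2→Y; N3→V; N4→Y.
Only (N1, V) has each player best-responding; Nash payoffs (7, 3).
Management's commitment gain: 7 − 3 = 4.

4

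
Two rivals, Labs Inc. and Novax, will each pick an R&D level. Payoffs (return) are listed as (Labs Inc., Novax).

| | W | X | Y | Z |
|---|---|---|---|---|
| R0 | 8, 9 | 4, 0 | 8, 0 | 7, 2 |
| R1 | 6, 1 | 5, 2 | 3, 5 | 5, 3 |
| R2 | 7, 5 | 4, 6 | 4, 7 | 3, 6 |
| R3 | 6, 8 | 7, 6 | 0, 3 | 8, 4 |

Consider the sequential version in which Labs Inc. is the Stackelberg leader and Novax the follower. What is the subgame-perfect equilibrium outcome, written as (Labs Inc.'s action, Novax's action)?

(R0, W)

Backward induction with Labs Inc. moving first.
- R0 → Novax plays W (best of 9, 0, 0, 2); Labs Inc. gets 8.
- R1 → Novax plays Y (best of 1, 2, 5, 3); Labs Inc. gets 3.
- R2 → Novax plays Y (best of 5, 6, 7, 6); Labs Inc. gets 4.
- R3 → Novax plays W (best of 8, 6, 3, 4); Labs Inc. gets 6.
Among 8, 3, 4, 6, the best is 8 at R0. Subgame-perfect outcome: (R0, W) with payoffs (8, 9).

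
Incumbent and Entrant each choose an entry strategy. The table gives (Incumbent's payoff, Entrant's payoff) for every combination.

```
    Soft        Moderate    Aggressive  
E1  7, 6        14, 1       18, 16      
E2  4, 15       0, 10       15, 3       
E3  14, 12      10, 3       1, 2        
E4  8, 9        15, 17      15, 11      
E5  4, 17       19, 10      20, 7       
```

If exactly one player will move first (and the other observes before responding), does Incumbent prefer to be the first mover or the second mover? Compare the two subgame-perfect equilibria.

If Incumbent leads: Entrant's best replies are E1→Aggressive, E2→Soft, E3→Soft, E4→Moderate, E5→Soft; Incumbent's induced payoffs 18, 4, 14, 15, 4; outcome (E1, Aggressive), payoffs (18, 16).
If Entrant leads: Incumbent's best replies are Soft→E3, Moderate→E5, Aggressive→E5; Entrant's induced payoffs 12, 10, 7; outcome (E3, Soft), payoffs (14, 12).
Incumbent gets 18 moving first and 14 moving second, so Incumbent prefers to move first.

first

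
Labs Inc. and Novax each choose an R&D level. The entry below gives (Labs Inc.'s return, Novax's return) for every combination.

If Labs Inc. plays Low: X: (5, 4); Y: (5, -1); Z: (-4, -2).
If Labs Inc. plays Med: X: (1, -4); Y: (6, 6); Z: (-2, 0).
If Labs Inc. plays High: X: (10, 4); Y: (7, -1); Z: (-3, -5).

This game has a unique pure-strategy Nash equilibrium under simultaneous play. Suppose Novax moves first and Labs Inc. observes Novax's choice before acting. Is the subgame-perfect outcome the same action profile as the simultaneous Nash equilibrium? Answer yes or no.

Solve by backward induction (Novax leads).
- X: Labs Inc. compares 5, 1, 10 and picks High; Novax would get 4.
- Y: Labs Inc. compares 5, 6, 7 and picks High; Novax would get -1.
- Z: Labs Inc. compares -4, -2, -3 and picks Med; Novax would get 0.
Novax's induced payoffs are 4, -1, 0, so Novax commits to X. Subgame-perfect outcome: (High, X) with payoffs (10, 4).
Under simultaneous play:
Labs Inc.'s best replies: X→High; Y→High; Z→Med.
Novax's best replies: Low→X; Med→Y; High→X.
The unique mutual best reply is (High, X), giving (10, 4).
Sequential outcome (High, X) coincides with the Nash profile (High, X).

yes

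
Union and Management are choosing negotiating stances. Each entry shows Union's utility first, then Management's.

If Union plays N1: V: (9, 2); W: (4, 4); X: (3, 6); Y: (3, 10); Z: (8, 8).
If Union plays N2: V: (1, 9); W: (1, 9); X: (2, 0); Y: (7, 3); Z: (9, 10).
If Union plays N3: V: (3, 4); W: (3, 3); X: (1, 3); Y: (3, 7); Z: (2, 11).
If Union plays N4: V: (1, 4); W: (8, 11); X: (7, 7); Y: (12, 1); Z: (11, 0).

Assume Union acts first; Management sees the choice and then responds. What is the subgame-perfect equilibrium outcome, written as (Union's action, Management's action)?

(N2, Z)

Work backward from Management's decision.
- N1: BR = Y, leader payoff 3.
- N2: BR = Z, leader payoff 9.
- N3: BR = Z, leader payoff 2.
- N4: BR = W, leader payoff 8.
Union's induced payoffs are 3, 9, 2, 8, so Union commits to N2. Subgame-perfect outcome: (N2, Z) with payoffs (9, 10).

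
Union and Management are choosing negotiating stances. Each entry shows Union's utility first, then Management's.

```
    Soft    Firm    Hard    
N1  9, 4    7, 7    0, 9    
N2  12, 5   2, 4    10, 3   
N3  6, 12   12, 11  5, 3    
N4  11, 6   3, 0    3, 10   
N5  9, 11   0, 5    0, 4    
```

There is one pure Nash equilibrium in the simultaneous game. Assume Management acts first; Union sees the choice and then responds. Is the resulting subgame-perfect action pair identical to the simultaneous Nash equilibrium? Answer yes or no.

no

Solve by backward induction (Management leads).
- Soft → Union plays N2 (best of 9, 12, 6, 11, 9); Management gets 5.
- Firm → Union plays N3 (best of 7, 2, 12, 3, 0); Management gets 11.
- Hard → Union plays N2 (best of 0, 10, 5, 3, 0); Management gets 3.
Among 5, 11, 3, the best is 11 at Firm. Subgame-perfect outcome: (N3, Firm) with payoffs (12, 11).
For the simultaneous game, intersect best replies.
Union's best replies: Soft→N2; Firm→N3; Hard→N2.
Management's best replies: N1→Hard; N2→Soft; N3→Soft; N4→Hard; N5→Soft.
The unique mutual best reply is (N2, Soft), giving (12, 5).
Sequential outcome (N3, Firm) differs from the Nash profile (N2, Soft).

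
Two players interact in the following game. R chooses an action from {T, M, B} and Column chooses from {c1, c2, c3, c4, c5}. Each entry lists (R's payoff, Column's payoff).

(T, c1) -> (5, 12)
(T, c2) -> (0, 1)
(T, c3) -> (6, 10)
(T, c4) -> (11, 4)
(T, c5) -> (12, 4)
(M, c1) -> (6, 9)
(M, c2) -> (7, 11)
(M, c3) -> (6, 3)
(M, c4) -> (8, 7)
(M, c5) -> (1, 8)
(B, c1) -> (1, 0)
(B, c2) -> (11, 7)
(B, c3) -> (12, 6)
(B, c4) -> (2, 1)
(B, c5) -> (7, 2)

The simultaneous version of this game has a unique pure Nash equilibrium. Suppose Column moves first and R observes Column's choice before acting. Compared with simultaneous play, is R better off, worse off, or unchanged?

Work backward from R's decision.
- c1: BR = M, leader payoff 9.
- c2: BR = B, leader payoff 7.
- c3: BR = B, leader payoff 6.
- c4: BR = T, leader payoff 4.
- c5: BR = T, leader payoff 4.
Maximizing over 9, 7, 6, 4, 4, Column chooses c1. Subgame-perfect outcome: (M, c1) with payoffs (6, 9).
For the simultaneous game, intersect best replies.
R's best replies: c1→M; c2→B; c3→B; c4→T; c5→T.
Column's best replies: T→c1; M→c2; B→c2.
Only (B, c2) has each player best-responding; Nash payoffs (11, 7).
R earns 6 sequentially versus 11 at the Nash outcome: worse off.

worse off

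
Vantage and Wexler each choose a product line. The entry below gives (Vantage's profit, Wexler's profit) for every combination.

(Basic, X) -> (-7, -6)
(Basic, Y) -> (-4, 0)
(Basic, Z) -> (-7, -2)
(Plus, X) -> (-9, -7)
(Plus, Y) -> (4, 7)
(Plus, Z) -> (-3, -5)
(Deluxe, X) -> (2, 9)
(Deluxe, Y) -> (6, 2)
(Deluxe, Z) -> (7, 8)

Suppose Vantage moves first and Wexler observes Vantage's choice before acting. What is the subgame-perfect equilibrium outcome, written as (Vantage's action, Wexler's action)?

Solve by backward induction (Vantage leads).
- Basic → Wexler plays Y (best of -6, 0, -2); Vantage gets -4.
- Plus → Wexler plays Y (best of -7, 7, -5); Vantage gets 4.
- Deluxe → Wexler plays X (best of 9, 2, 8); Vantage gets 2.
Among -4, 4, 2, the best is 4 at Plus. Subgame-perfect outcome: (Plus, Y) with payoffs (4, 7).

(Plus, Y)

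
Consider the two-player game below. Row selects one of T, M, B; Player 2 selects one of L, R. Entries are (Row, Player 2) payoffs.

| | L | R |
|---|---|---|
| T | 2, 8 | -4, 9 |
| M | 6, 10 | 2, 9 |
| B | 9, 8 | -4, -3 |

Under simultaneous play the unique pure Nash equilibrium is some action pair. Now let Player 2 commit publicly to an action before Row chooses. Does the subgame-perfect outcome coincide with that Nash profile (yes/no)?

no

Work backward from Row's decision.
- L → Row plays B (best of 2, 6, 9); Player 2 gets 8.
- R → Row plays M (best of -4, 2, -4); Player 2 gets 9.
Maximizing over 8, 9, Player 2 chooses R. Subgame-perfect outcome: (M, R) with payoffs (2, 9).
Under simultaneous play:
Row's best replies: L→B; R→M.
Player 2's best replies: T→R; M→L; B→L.
The unique mutual best reply is (B, L), giving (9, 8).
Sequential outcome (M, R) differs from the Nash profile (B, L).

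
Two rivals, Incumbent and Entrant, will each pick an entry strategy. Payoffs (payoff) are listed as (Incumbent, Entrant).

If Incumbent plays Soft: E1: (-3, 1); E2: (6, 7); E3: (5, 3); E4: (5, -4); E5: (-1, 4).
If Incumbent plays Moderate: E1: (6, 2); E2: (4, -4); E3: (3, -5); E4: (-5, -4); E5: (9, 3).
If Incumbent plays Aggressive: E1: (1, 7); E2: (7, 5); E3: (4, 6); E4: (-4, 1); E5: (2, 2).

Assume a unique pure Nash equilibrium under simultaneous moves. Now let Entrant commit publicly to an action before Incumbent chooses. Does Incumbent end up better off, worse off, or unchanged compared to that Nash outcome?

worse off

Incumbent best-responds to each possible Entrant move:
- E1 → Incumbent plays Moderate (best of -3, 6, 1); Entrant gets 2.
- E2 → Incumbent plays Aggressive (best of 6, 4, 7); Entrant gets 5.
- E3 → Incumbent plays Soft (best of 5, 3, 4); Entrant gets 3.
- E4 → Incumbent plays Soft (best of 5, -5, -4); Entrant gets -4.
- E5 → Incumbent plays Moderate (best of -1, 9, 2); Entrant gets 3.
Maximizing over 2, 5, 3, -4, 3, Entrant chooses E2. Subgame-perfect outcome: (Aggressive, E2) with payoffs (7, 5).
For the simultaneous game, intersect best replies.
Incumbent's best replies: E1→Moderate; E2→Aggressive; E3→Soft; E4→Soft; E5→Moderate.
Entrant's best replies: Soft→E2; Moderate→E5; Aggressive→E1.
Only (Moderate, E5) has each player best-responding; Nash payoffs (9, 3).
Incumbent earns 7 sequentially versus 9 at the Nash outcome: worse off.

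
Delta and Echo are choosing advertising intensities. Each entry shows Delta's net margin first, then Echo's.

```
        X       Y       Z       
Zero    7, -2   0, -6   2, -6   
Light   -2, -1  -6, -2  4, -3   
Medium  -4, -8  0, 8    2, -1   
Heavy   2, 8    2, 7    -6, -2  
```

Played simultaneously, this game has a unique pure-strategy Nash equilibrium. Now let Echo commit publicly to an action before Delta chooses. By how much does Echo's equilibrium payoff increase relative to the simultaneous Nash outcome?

Work backward from Delta's decision.
- X → Delta plays Zero (best of 7, -2, -4, 2); Echo gets -2.
- Y → Delta plays Heavy (best of 0, -6, 0, 2); Echo gets 7.
- Z → Delta plays Light (best of 2, 4, 2, -6); Echo gets -3.
Echo's induced payoffs are -2, 7, -3, so Echo commits to Y. Subgame-perfect outcome: (Heavy, Y) with payoffs (2, 7).
For the simultaneous game, intersect best replies.
Delta's best replies: X→Zero; Y→Heavy; Z→Light.
Echo's best replies: Zero→X; Light→X; Medium→Y; Heavy→X.
Only (Zero, X) has each player best-responding; Nash payoffs (7, -2).
Echo's commitment gain: 7 − -2 = 9.

9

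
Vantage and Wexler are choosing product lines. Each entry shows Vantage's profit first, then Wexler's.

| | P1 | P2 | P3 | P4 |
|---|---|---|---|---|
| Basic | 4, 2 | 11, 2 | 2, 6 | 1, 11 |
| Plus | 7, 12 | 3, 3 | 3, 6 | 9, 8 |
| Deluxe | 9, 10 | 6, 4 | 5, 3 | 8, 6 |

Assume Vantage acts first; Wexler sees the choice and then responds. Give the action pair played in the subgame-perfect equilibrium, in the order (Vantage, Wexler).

Work backward from Wexler's decision.
- Basic → Wexler plays P4 (best of 2, 2, 6, 11); Vantage gets 1.
- Plus → Wexler plays P1 (best of 12, 3, 6, 8); Vantage gets 7.
- Deluxe → Wexler plays P1 (best of 10, 4, 3, 6); Vantage gets 9.
Vantage's induced payoffs are 1, 7, 9, so Vantage commits to Deluxe. Subgame-perfect outcome: (Deluxe, P1) with payoffs (9, 10).

(Deluxe, P1)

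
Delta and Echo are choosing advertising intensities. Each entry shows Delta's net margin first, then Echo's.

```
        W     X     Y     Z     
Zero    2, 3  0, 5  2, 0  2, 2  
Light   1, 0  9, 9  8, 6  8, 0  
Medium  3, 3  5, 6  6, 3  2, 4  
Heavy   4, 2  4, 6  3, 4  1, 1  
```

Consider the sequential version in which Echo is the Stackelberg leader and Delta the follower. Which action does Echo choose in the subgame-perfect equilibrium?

Delta best-responds to each possible Echo move:
- W: Delta compares 2, 1, 3, 4 and picks Heavy; Echo would get 2.
- X: Delta compares 0, 9, 5, 4 and picks Light; Echo would get 9.
- Y: Delta compares 2, 8, 6, 3 and picks Light; Echo would get 6.
- Z: Delta compares 2, 8, 2, 1 and picks Light; Echo would get 0.
Among 2, 9, 6, 0, the best is 9 at X. Subgame-perfect outcome: (Light, X) with payoffs (9, 9).

X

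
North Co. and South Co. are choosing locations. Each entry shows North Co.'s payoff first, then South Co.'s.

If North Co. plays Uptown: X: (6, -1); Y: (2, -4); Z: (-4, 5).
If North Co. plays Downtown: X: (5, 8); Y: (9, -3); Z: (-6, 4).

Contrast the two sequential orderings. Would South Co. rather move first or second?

second

If North Co. leads: South Co.'s best replies are Uptown→Z, Downtown→X; North Co.'s induced payoffs -4, 5; outcome (Downtown, X), payoffs (5, 8).
If South Co. leads: North Co.'s best replies are X→Uptown, Y→Downtown, Z→Uptown; South Co.'s induced payoffs -1, -3, 5; outcome (Uptown, Z), payoffs (-4, 5).
South Co. gets 5 moving first and 8 moving second, so South Co. prefers to move second.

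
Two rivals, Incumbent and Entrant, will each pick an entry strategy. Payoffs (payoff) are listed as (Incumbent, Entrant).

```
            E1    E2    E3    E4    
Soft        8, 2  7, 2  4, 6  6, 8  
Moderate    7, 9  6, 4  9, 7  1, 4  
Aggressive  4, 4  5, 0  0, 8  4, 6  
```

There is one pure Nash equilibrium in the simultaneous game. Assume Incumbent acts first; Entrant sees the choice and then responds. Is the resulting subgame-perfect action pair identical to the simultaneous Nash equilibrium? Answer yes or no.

no

Solve by backward induction (Incumbent leads).
- Soft → Entrant plays E4 (best of 2, 2, 6, 8); Incumbent gets 6.
- Moderate → Entrant plays E1 (best of 9, 4, 7, 4); Incumbent gets 7.
- Aggressive → Entrant plays E3 (best of 4, 0, 8, 6); Incumbent gets 0.
Incumbent's induced payoffs are 6, 7, 0, so Incumbent commits to Moderate. Subgame-perfect outcome: (Moderate, E1) with payoffs (7, 9).
For the simultaneous game, intersect best replies.
Incumbent's best replies: E1→Soft; E2→Soft; E3→Moderate; E4→Soft.
Entrant's best replies: Soft→E4; Moderate→E1; Aggressive→E3.
Only (Soft, E4) has each player best-responding; Nash payoffs (6, 8).
Sequential outcome (Moderate, E1) differs from the Nash profile (Soft, E4).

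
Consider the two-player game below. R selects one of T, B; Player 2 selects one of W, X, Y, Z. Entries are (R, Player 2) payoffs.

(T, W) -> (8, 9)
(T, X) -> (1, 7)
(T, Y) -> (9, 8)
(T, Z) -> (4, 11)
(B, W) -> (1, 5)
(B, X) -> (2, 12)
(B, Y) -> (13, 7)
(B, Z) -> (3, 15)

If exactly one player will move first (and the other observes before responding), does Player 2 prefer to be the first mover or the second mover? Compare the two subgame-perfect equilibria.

If R leads: Player 2's best replies are T→Z, B→Z; R's induced payoffs 4, 3; outcome (T, Z), payoffs (4, 11).
If Player 2 leads: R's best replies are W→T, X→B, Y→B, Z→T; Player 2's induced payoffs 9, 12, 7, 11; outcome (B, X), payoffs (2, 12).
Player 2 gets 12 moving first and 11 moving second, so Player 2 prefers to move first.

first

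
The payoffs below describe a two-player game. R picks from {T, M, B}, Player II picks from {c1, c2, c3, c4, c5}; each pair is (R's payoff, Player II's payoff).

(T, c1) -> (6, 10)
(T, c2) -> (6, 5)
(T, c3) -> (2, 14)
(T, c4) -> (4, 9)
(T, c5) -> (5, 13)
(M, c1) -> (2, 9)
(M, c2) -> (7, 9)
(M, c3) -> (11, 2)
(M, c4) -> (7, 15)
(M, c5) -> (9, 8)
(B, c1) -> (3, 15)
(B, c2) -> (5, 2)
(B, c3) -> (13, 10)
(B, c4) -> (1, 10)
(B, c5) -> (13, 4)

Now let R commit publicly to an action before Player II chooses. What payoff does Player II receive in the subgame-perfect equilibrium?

Backward induction with R moving first.
- T: BR = c3, leader payoff 2.
- M: BR = c4, leader payoff 7.
- B: BR = c1, leader payoff 3.
R's induced payoffs are 2, 7, 3, so R commits to M. Subgame-perfect outcome: (M, c4) with payoffs (7, 15).

15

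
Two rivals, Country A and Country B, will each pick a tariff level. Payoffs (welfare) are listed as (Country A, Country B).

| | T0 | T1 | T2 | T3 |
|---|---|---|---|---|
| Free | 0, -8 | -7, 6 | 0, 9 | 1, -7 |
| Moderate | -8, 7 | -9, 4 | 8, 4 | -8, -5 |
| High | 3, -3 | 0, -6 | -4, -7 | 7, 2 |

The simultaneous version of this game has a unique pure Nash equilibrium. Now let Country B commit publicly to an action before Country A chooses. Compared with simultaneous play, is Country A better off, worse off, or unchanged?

Backward induction with Country B moving first.
- T0: Country A compares 0, -8, 3 and picks High; Country B would get -3.
- T1: Country A compares -7, -9, 0 and picks High; Country B would get -6.
- T2: Country A compares 0, 8, -4 and picks Moderate; Country B would get 4.
- T3: Country A compares 1, -8, 7 and picks High; Country B would get 2.
Maximizing over -3, -6, 4, 2, Country B chooses T2. Subgame-perfect outcome: (Moderate, T2) with payoffs (8, 4).
For the simultaneous game, intersect best replies.
Country A's best replies: T0→High; T1→High; T2→Moderate; T3→High.
Country B's best replies: Free→T2; Moderate→T0; High→T3.
The unique mutual best reply is (High, T3), giving (7, 2).
Country A earns 8 sequentially versus 7 at the Nash outcome: better off.

better off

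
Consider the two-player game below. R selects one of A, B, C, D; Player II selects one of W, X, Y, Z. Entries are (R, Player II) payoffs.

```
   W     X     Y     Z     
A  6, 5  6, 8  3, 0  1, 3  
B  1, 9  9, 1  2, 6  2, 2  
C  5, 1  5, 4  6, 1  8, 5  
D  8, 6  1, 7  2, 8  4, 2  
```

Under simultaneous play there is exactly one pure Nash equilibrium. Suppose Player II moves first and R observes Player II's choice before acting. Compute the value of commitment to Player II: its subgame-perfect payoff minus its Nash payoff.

1

Backward induction with Player II moving first.
- W: R compares 6, 1, 5, 8 and picks D; Player II would get 6.
- X: R compares 6, 9, 5, 1 and picks B; Player II would get 1.
- Y: R compares 3, 2, 6, 2 and picks C; Player II would get 1.
- Z: R compares 1, 2, 8, 4 and picks C; Player II would get 5.
Maximizing over 6, 1, 1, 5, Player II chooses W. Subgame-perfect outcome: (D, W) with payoffs (8, 6).
Now find the simultaneous Nash equilibrium.
R's best replies: W→D; X→B; Y→C; Z→C.
Player II's best replies: A→X; B→W; C→Z; D→Y.
Only (C, Z) has each player best-responding; Nash payoffs (8, 5).
Player II's commitment gain: 6 − 5 = 1.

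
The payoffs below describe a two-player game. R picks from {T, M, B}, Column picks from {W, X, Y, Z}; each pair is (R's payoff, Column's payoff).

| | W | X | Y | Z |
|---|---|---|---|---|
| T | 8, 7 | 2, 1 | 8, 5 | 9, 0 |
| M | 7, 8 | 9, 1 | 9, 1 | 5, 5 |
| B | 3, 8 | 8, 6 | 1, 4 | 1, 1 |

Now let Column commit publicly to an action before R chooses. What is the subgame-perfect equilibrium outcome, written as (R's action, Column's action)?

(T, W)

Solve by backward induction (Column leads).
- W → R plays T (best of 8, 7, 3); Column gets 7.
- X → R plays M (best of 2, 9, 8); Column gets 1.
- Y → R plays M (best of 8, 9, 1); Column gets 1.
- Z → R plays T (best of 9, 5, 1); Column gets 0.
Column's induced payoffs are 7, 1, 1, 0, so Column commits to W. Subgame-perfect outcome: (T, W) with payoffs (8, 7).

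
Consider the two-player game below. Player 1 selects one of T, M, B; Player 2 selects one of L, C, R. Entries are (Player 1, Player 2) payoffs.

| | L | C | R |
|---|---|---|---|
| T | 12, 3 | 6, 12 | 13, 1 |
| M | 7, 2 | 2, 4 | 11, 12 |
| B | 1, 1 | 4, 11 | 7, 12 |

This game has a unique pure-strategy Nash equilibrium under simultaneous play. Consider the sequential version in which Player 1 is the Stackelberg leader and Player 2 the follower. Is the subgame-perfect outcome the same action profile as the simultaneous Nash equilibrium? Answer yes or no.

Work backward from Player 2's decision.
- T → Player 2 plays C (best of 3, 12, 1); Player 1 gets 6.
- M → Player 2 plays R (best of 2, 4, 12); Player 1 gets 11.
- B → Player 2 plays R (best of 1, 11, 12); Player 1 gets 7.
Maximizing over 6, 11, 7, Player 1 chooses M. Subgame-perfect outcome: (M, R) with payoffs (11, 12).
Under simultaneous play:
Player 1's best replies: L→T; C→T; R→T.
Player 2's best replies: T→C; M→R; B→R.
The unique mutual best reply is (T, C), giving (6, 12).
Sequential outcome (M, R) differs from the Nash profile (T, C).

no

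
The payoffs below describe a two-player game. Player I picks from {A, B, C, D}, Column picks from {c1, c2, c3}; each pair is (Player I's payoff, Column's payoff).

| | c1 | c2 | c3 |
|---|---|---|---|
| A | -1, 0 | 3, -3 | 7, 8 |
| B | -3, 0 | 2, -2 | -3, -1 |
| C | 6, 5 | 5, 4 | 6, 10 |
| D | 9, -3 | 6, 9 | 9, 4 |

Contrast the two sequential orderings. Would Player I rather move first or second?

If Player I leads: Column's best replies are A→c3, B→c1, C→c3, D→c2; Player I's induced payoffs 7, -3, 6, 6; outcome (A, c3), payoffs (7, 8).
If Column leads: Player I's best replies are c1→D, c2→D, c3→D; Column's induced payoffs -3, 9, 4; outcome (D, c2), payoffs (6, 9).
Player I gets 7 moving first and 6 moving second, so Player I prefers to move first.

first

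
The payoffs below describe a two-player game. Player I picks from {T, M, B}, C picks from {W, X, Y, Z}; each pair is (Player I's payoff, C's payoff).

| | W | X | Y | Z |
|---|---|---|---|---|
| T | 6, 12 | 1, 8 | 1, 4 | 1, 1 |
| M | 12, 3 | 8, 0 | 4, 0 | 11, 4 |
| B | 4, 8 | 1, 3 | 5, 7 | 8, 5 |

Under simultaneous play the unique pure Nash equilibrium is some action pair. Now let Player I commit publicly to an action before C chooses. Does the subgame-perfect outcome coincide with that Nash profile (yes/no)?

C best-responds to each possible Player I move:
- T: BR = W, leader payoff 6.
- M: BR = Z, leader payoff 11.
- B: BR = W, leader payoff 4.
Maximizing over 6, 11, 4, Player I chooses M. Subgame-perfect outcome: (M, Z) with payoffs (11, 4).
Under simultaneous play:
Player I's best replies: W→M; X→M; Y→B; Z→M.
C's best replies: T→W; M→Z; B→W.
The unique mutual best reply is (M, Z), giving (11, 4).
Sequential outcome (M, Z) coincides with the Nash profile (M, Z).

yes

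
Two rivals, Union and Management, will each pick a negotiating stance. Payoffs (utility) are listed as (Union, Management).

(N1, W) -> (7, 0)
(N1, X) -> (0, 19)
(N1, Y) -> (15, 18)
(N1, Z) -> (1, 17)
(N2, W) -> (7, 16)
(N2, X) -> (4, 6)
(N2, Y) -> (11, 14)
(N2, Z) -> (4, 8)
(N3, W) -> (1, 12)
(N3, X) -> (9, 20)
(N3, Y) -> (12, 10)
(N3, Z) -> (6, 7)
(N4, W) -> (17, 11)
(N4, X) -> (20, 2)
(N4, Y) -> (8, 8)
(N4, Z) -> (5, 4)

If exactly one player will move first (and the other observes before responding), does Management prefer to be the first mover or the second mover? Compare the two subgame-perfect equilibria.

If Union leads: Management's best replies are N1→X, N2→W, N3→X, N4→W; Union's induced payoffs 0, 7, 9, 17; outcome (N4, W), payoffs (17, 11).
If Management leads: Union's best replies are W→N4, X→N4, Y→N1, Z→N3; Management's induced payoffs 11, 2, 18, 7; outcome (N1, Y), payoffs (15, 18).
Management gets 18 moving first and 11 moving second, so Management prefers to move first.

first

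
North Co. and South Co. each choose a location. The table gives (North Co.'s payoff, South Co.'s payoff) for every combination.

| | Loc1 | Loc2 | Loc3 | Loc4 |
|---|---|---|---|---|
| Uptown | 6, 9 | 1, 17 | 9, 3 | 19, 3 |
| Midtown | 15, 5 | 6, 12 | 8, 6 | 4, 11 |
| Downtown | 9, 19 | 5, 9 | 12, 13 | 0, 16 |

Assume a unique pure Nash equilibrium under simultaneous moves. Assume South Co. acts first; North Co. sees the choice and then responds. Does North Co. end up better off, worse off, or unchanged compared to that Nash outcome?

better off

Backward induction with South Co. moving first.
- Loc1: North Co. compares 6, 15, 9 and picks Midtown; South Co. would get 5.
- Loc2: North Co. compares 1, 6, 5 and picks Midtown; South Co. would get 12.
- Loc3: North Co. compares 9, 8, 12 and picks Downtown; South Co. would get 13.
- Loc4: North Co. compares 19, 4, 0 and picks Uptown; South Co. would get 3.
Maximizing over 5, 12, 13, 3, South Co. chooses Loc3. Subgame-perfect outcome: (Downtown, Loc3) with payoffs (12, 13).
Now find the simultaneous Nash equilibrium.
North Co.'s best replies: Loc1→Midtown; Loc2→Midtown; Loc3→Downtown; Loc4→Uptown.
South Co.'s best replies: Uptown→Loc2; Midtown→Loc2; Downtown→Loc1.
Only (Midtown, Loc2) has each player best-responding; Nash payoffs (6, 12).
North Co. earns 12 sequentially versus 6 at the Nash outcome: better off.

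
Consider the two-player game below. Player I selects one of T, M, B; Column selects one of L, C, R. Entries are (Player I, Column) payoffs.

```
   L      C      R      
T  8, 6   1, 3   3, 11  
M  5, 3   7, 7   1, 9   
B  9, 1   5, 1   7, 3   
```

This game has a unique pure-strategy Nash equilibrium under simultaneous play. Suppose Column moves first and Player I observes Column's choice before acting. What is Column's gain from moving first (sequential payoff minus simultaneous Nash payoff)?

Backward induction with Column moving first.
- L: Player I compares 8, 5, 9 and picks B; Column would get 1.
- C: Player I compares 1, 7, 5 and picks M; Column would get 7.
- R: Player I compares 3, 1, 7 and picks B; Column would get 3.
Maximizing over 1, 7, 3, Column chooses C. Subgame-perfect outcome: (M, C) with payoffs (7, 7).
Under simultaneous play:
Player I's best replies: L→B; C→M; R→B.
Column's best replies: T→R; M→R; B→R.
The unique mutual best reply is (B, R), giving (7, 3).
Column's commitment gain: 7 − 3 = 4.

4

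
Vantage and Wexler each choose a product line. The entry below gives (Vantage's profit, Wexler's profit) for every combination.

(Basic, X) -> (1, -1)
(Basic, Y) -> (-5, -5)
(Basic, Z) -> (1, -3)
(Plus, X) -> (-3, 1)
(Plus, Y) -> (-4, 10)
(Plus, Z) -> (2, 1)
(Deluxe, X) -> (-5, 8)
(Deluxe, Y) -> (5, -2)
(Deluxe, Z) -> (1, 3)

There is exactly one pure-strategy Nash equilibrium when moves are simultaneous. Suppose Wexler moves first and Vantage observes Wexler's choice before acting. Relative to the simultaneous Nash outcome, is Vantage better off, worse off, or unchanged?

better off

Vantage best-responds to each possible Wexler move:
- X: Vantage compares 1, -3, -5 and picks Basic; Wexler would get -1.
- Y: Vantage compares -5, -4, 5 and picks Deluxe; Wexler would get -2.
- Z: Vantage compares 1, 2, 1 and picks Plus; Wexler would get 1.
Among -1, -2, 1, the best is 1 at Z. Subgame-perfect outcome: (Plus, Z) with payoffs (2, 1).
Under simultaneous play:
Vantage's best replies: X→Basic; Y→Deluxe; Z→Plus.
Wexler's best replies: Basic→X; Plus→Y; Deluxe→X.
The unique mutual best reply is (Basic, X), giving (1, -1).
Vantage earns 2 sequentially versus 1 at the Nash outcome: better off.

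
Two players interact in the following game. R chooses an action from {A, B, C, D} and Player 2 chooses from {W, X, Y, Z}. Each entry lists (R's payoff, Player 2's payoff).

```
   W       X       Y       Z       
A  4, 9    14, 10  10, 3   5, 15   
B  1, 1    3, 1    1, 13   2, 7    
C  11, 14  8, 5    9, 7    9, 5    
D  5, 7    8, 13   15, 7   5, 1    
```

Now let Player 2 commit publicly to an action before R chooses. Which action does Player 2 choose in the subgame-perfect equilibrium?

W

Solve by backward induction (Player 2 leads).
- W: BR = C, leader payoff 14.
- X: BR = A, leader payoff 10.
- Y: BR = D, leader payoff 7.
- Z: BR = C, leader payoff 5.
Player 2's induced payoffs are 14, 10, 7, 5, so Player 2 commits to W. Subgame-perfect outcome: (C, W) with payoffs (11, 14).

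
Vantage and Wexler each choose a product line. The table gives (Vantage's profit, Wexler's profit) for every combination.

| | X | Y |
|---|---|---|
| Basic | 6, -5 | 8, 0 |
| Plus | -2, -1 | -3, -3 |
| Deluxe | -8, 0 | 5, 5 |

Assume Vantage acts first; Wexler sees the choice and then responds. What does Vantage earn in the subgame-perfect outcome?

Solve by backward induction (Vantage leads).
- Basic: Wexler compares -5, 0 and picks Y; Vantage would get 8.
- Plus: Wexler compares -1, -3 and picks X; Vantage would get -2.
- Deluxe: Wexler compares 0, 5 and picks Y; Vantage would get 5.
Vantage's induced payoffs are 8, -2, 5, so Vantage commits to Basic. Subgame-perfect outcome: (Basic, Y) with payoffs (8, 0).

8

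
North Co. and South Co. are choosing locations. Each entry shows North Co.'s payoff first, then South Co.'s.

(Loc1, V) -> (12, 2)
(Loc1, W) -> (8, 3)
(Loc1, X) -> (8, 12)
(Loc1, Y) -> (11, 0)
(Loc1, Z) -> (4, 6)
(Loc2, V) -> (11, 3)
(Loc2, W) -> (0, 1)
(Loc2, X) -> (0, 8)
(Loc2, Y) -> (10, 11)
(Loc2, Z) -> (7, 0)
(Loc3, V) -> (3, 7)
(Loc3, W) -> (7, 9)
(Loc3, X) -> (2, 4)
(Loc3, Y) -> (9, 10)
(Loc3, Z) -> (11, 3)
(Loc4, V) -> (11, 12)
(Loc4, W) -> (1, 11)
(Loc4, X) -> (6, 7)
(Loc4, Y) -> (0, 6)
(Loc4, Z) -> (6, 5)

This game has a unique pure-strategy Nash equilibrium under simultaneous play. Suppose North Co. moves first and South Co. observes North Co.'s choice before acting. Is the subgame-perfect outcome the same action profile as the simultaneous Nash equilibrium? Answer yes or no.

no

Work backward from South Co.'s decision.
- Loc1 → South Co. plays X (best of 2, 3, 12, 0, 6); North Co. gets 8.
- Loc2 → South Co. plays Y (best of 3, 1, 8, 11, 0); North Co. gets 10.
- Loc3 → South Co. plays Y (best of 7, 9, 4, 10, 3); North Co. gets 9.
- Loc4 → South Co. plays V (best of 12, 11, 7, 6, 5); North Co. gets 11.
Among 8, 10, 9, 11, the best is 11 at Loc4. Subgame-perfect outcome: (Loc4, V) with payoffs (11, 12).
Under simultaneous play:
North Co.'s best replies: V→Loc1; W→Loc1; X→Loc1; Y→Loc1; Z→Loc3.
South Co.'s best replies: Loc1→X; Loc2→Y; Loc3→Y; Loc4→V.
The unique mutual best reply is (Loc1, X), giving (8, 12).
Sequential outcome (Loc4, V) differs from the Nash profile (Loc1, X).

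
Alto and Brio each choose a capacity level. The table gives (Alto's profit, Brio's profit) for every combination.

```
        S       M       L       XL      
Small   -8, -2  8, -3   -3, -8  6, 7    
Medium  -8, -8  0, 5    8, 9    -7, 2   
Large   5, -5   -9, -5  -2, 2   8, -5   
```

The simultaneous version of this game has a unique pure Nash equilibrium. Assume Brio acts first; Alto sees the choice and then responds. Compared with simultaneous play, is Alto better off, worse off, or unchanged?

Work backward from Alto's decision.
- S → Alto plays Large (best of -8, -8, 5); Brio gets -5.
- M → Alto plays Small (best of 8, 0, -9); Brio gets -3.
- L → Alto plays Medium (best of -3, 8, -2); Brio gets 9.
- XL → Alto plays Large (best of 6, -7, 8); Brio gets -5.
Brio's induced payoffs are -5, -3, 9, -5, so Brio commits to L. Subgame-perfect outcome: (Medium, L) with payoffs (8, 9).
Now find the simultaneous Nash equilibrium.
Alto's best replies: S→Large; M→Small; L→Medium; XL→Large.
Brio's best replies: Small→XL; Medium→L; Large→L.
Only (Medium, L) has each player best-responding; Nash payoffs (8, 9).
Alto earns 8 sequentially versus 8 at the Nash outcome: unchanged.

unchanged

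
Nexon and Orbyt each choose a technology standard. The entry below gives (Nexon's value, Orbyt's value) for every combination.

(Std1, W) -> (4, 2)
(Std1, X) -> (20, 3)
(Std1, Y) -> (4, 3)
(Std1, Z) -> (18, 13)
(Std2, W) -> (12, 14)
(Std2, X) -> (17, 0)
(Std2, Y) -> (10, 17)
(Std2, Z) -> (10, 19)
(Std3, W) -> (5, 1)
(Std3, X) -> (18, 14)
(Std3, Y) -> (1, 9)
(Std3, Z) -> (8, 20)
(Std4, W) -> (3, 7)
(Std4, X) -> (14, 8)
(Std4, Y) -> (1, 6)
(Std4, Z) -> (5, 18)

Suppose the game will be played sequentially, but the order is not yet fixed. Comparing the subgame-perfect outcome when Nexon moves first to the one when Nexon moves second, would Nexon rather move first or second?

If Nexon leads: Orbyt's best replies are Std1→Z, Std2→Z, Std3→Z, Std4→Z; Nexon's induced payoffs 18, 10, 8, 5; outcome (Std1, Z), payoffs (18, 13).
If Orbyt leads: Nexon's best replies are W→Std2, X→Std1, Y→Std2, Z→Std1; Orbyt's induced payoffs 14, 3, 17, 13; outcome (Std2, Y), payoffs (10, 17).
Nexon gets 18 moving first and 10 moving second, so Nexon prefers to move first.

first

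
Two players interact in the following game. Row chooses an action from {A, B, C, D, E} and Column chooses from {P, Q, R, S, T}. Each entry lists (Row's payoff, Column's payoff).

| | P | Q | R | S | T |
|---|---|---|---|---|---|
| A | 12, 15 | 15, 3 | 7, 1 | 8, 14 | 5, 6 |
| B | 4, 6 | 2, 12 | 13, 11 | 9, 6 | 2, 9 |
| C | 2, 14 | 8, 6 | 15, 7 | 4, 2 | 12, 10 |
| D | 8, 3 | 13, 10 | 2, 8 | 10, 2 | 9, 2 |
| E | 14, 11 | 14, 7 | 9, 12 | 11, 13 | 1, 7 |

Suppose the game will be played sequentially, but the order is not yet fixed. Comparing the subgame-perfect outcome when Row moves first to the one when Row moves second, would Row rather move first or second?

first

If Row leads: Column's best replies are A→P, B→Q, C→P, D→Q, E→S; Row's induced payoffs 12, 2, 2, 13, 11; outcome (D, Q), payoffs (13, 10).
If Column leads: Row's best replies are P→E, Q→A, R→C, S→E, T→C; Column's induced payoffs 11, 3, 7, 13, 10; outcome (E, S), payoffs (11, 13).
Row gets 13 moving first and 11 moving second, so Row prefers to move first.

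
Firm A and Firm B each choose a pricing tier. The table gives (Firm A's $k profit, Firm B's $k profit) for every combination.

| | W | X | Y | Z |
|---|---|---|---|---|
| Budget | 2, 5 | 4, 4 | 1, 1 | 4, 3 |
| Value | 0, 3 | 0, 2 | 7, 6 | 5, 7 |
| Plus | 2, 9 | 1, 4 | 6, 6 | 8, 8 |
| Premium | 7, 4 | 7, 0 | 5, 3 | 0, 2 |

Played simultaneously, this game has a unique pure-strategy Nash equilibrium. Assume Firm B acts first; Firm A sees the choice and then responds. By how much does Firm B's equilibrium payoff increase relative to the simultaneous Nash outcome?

4

Work backward from Firm A's decision.
- W: BR = Premium, leader payoff 4.
- X: BR = Premium, leader payoff 0.
- Y: BR = Value, leader payoff 6.
- Z: BR = Plus, leader payoff 8.
Firm B's induced payoffs are 4, 0, 6, 8, so Firm B commits to Z. Subgame-perfect outcome: (Plus, Z) with payoffs (8, 8).
For the simultaneous game, intersect best replies.
Firm A's best replies: W→Premium; X→Premium; Y→Value; Z→Plus.
Firm B's best replies: Budget→W; Value→Z; Plus→W; Premium→W.
The unique mutual best reply is (Premium, W), giving (7, 4).
Firm B's commitment gain: 8 − 4 = 4.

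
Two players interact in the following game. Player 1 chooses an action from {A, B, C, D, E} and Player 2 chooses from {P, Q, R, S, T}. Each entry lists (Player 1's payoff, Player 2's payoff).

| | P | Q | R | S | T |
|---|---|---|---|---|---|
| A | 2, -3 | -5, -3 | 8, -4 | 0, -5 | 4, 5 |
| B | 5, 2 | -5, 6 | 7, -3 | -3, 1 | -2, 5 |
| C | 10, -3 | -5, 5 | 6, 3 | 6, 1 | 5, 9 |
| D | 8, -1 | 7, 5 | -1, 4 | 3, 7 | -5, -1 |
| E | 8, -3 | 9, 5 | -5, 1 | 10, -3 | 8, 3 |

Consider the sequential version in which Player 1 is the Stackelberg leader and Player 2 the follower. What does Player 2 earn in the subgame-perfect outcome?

5

Work backward from Player 2's decision.
- A → Player 2 plays T (best of -3, -3, -4, -5, 5); Player 1 gets 4.
- B → Player 2 plays Q (best of 2, 6, -3, 1, 5); Player 1 gets -5.
- C → Player 2 plays T (best of -3, 5, 3, 1, 9); Player 1 gets 5.
- D → Player 2 plays S (best of -1, 5, 4, 7, -1); Player 1 gets 3.
- E → Player 2 plays Q (best of -3, 5, 1, -3, 3); Player 1 gets 9.
Among 4, -5, 5, 3, 9, the best is 9 at E. Subgame-perfect outcome: (E, Q) with payoffs (9, 5).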